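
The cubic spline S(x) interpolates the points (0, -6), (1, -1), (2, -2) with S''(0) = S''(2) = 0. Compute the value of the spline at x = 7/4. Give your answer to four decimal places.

Let m_i = S''(x_i). Step sizes h_i = 1, 1; slopes of the chords Δ_i = (y_(i+1) - y_i)/h_i = 5, -1.
  1·m_0 + 4·m_1 + 1·m_2 = 6(Δ_1 - Δ_0) = -36
Natural end conditions: m_0 = m_2 = 0.
Solving the tridiagonal system: m_0 = 0, m_1 = -9, m_2 = 0.
On [1, 2], S(x) = -1 + 2·(x - 1) - 9/2·(x - 1)² + 3/2·(x - 1)³.
With (x - 1) = 3/4: S(7/4) = -179/128.

-1.3984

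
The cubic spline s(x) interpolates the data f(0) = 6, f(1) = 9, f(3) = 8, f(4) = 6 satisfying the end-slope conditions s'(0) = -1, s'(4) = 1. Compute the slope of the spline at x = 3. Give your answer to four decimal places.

Let m_i = s''(x_i). Step sizes h_i = 1, 2, 1; slopes of the chords Δ_i = (y_(i+1) - y_i)/h_i = 3, -1/2, -2.
  1·m_0 + 6·m_1 + 2·m_2 = 6(Δ_1 - Δ_0) = -21
  2·m_1 + 6·m_2 + 1·m_3 = 6(Δ_2 - Δ_1) = -9
Clamped end conditions give two more equations: 2h_0·m_0 + h_0·m_1 = 6(Δ_0 - s'(0)) = 24 and h_2·m_2 + 2h_2·m_3 = 6(s'(4) - Δ_2) = 18.
Hence m_0 = 517/35, m_1 = -194/35, m_2 = -44/35, m_3 = 337/35.
On [3, 4], s'(x) = b_2 + 2c_2·(x - 3) + 3d_2·(x - 3)² with b_2 = Δ_2 - h_2(2m_2 + m_3)/6 = -223/70, c_2 = m_2/2 = -22/35, d_2 = (m_3 - m_2)/(6h_2) = 127/70. So s'(3) = -223/70.

-3.1857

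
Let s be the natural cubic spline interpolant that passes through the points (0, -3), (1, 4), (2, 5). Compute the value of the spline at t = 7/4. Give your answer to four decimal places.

5.1016

Put m_i = s'' at the i-th knot. Here h = (1, 1) and Δ = (7, 1), so the interior equations h_(i-1)·m_(i-1) + 2(h_(i-1)+h_i)·m_i + h_i·m_(i+1) = 6(Δ_i − Δ_(i-1)) read
  1·m_0 + 4·m_1 + 1·m_2 = 6(Δ_1 - Δ_0) = -36
Natural end conditions: m_0 = m_2 = 0.
Solving the tridiagonal system: m_0 = 0, m_1 = -9, m_2 = 0.
On [1, 2], s(t) = 4 + 4·(t - 1) - 9/2·(t - 1)² + 3/2·(t - 1)³.
With (t - 1) = 3/4: s(7/4) = 653/128.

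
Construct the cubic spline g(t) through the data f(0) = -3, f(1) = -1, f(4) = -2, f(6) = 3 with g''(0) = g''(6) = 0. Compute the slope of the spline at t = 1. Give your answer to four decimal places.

1.1033

Let M_i = g''(x_i). Step sizes h_i = 1, 3, 2; slopes of the chords Δ_i = (y_(i+1) - y_i)/h_i = 2, -1/3, 5/2.
  1·M_0 + 8·M_1 + 3·M_2 = 6(Δ_1 - Δ_0) = -14
  3·M_1 + 10·M_2 + 2·M_3 = 6(Δ_2 - Δ_1) = 17
Natural end conditions: M_0 = M_3 = 0.
Forward elimination and back-substitution give M_0 = 0, M_1 = -191/71, M_2 = 178/71, M_3 = 0.
On [1, 4], g'(t) = b_1 + 2c_1·(t - 1) + 3d_1·(t - 1)² with b_1 = Δ_1 - h_1(2M_1 + M_2)/6 = 235/213, c_1 = M_1/2 = -191/142, d_1 = (M_2 - M_1)/(6h_1) = 41/142. So g'(1) = 235/213.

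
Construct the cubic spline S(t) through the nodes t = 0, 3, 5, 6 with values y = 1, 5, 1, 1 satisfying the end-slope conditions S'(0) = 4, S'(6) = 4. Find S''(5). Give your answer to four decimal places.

With σ_i denoting the second derivative at x_i, h_i = 3, 2, 1, and Δ_i = (y_(i+1) − y_i)/h_i = 4/3, -2, 0:
  3·σ_0 + 10·σ_1 + 2·σ_2 = 6(Δ_1 - Δ_0) = -20
  2·σ_1 + 6·σ_2 + 1·σ_3 = 6(Δ_2 - Δ_1) = 12
Clamped end conditions give two more equations: 2h_0·σ_0 + h_0·σ_1 = 6(Δ_0 - S'(0)) = -16 and h_2·σ_2 + 2h_2·σ_3 = 6(S'(6) - Δ_2) = 24.
Hence σ_0 = -36/19, σ_1 = -88/57, σ_2 = 32/57, σ_3 = 668/57.

0.5614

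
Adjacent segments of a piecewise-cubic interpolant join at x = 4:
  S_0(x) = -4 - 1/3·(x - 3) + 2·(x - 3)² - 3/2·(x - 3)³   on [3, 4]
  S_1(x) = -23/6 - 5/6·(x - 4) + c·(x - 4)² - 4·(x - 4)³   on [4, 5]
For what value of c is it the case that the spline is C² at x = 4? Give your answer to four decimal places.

-2.5000

S_0''(x) = 4 - 9·(x - 3), so S_0''(4) = -5. On the right, S_1''(4) = 2c, so c = -5/2.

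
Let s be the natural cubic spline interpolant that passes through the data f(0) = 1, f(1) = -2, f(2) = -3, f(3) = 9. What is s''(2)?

Put M_i = s'' at the i-th knot. Here h = (1, 1, 1) and Δ = (-3, -1, 12), so the interior equations h_(i-1)·M_(i-1) + 2(h_(i-1)+h_i)·M_i + h_i·M_(i+1) = 6(Δ_i − Δ_(i-1)) read
  1·M_0 + 4·M_1 + 1·M_2 = 6(Δ_1 - Δ_0) = 12
  1·M_1 + 4·M_2 + 1·M_3 = 6(Δ_2 - Δ_1) = 78
Natural end conditions: M_0 = M_3 = 0.
Solving: M_0 = 0, M_1 = -2, M_2 = 20, M_3 = 0.

20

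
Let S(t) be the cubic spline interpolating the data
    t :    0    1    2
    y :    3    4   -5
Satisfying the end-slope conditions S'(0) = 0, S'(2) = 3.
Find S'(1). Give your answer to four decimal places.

-6.7500

Write M_i for S''(x_i). With h_i = 1, 1 and divided differences Δ_i = 1, -9, the continuity of S' gives the tridiagonal system
  1·M_0 + 4·M_1 + 1·M_2 = 6(Δ_1 - Δ_0) = -60
Clamped end conditions give two more equations: 2h_0·M_0 + h_0·M_1 = 6(Δ_0 - S'(0)) = 6 and h_1·M_1 + 2h_1·M_2 = 6(S'(2) - Δ_1) = 72.
Forward elimination and back-substitution give M_0 = 39/2, M_1 = -33, M_2 = 105/2.
On [1, 2], S'(t) = b_1 + 2c_1·(t - 1) + 3d_1·(t - 1)² with b_1 = Δ_1 - h_1(2M_1 + M_2)/6 = -27/4, c_1 = M_1/2 = -33/2, d_1 = (M_2 - M_1)/(6h_1) = 57/4. So S'(1) = -27/4.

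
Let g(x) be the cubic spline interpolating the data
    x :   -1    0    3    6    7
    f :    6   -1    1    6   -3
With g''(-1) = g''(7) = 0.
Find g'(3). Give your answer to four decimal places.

4.6042

Let M_i = g''(x_i). Step sizes h_i = 1, 3, 3, 1; slopes of the chords Δ_i = (y_(i+1) - y_i)/h_i = -7, 2/3, 5/3, -9.
  1·M_0 + 8·M_1 + 3·M_2 = 6(Δ_1 - Δ_0) = 46
  3·M_1 + 12·M_2 + 3·M_3 = 6(Δ_2 - Δ_1) = 6
  3·M_2 + 8·M_3 + 1·M_4 = 6(Δ_3 - Δ_2) = -64
Natural end conditions: M_0 = M_4 = 0.
Forward elimination and back-substitution give M_0 = 0, M_1 = 547/104, M_2 = 17/13, M_3 = -883/104, M_4 = 0.
On [3, 6], g'(x) = b_2 + 2c_2·(x - 3) + 3d_2·(x - 3)² with b_2 = Δ_2 - h_2(2M_2 + M_3)/6 = 221/48, c_2 = M_2/2 = 17/26, d_2 = (M_3 - M_2)/(6h_2) = -1019/1872. So g'(3) = 221/48.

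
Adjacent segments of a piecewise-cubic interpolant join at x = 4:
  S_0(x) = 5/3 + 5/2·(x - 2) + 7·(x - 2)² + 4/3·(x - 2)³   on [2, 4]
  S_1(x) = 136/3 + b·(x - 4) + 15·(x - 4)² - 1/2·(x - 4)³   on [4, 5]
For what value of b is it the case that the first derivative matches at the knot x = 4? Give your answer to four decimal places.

46.5000

S_0'(x) = 5/2 + 14·(x - 2) + 4·(x - 2)², so S_0'(4) = 93/2. On the right, S_1'(4) = b, so b = 93/2.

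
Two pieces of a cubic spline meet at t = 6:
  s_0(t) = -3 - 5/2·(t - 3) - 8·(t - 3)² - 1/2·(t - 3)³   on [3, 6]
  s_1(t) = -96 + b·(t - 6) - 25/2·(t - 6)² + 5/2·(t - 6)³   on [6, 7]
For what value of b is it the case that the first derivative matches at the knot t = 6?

-64

s_0'(t) = -5/2 - 16·(t - 3) - 3/2·(t - 3)², so s_0'(6) = -64. On the right, s_1'(6) = b, so b = -64.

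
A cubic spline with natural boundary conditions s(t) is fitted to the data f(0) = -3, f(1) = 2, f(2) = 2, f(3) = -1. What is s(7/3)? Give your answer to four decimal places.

Write M_i for s''(x_i). With h_i = 1, 1, 1 and divided differences Δ_i = 5, 0, -3, the continuity of s' gives the tridiagonal system
  1·M_0 + 4·M_1 + 1·M_2 = 6(Δ_1 - Δ_0) = -30
  1·M_1 + 4·M_2 + 1·M_3 = 6(Δ_2 - Δ_1) = -18
Natural end conditions: M_0 = M_3 = 0.
Hence M_0 = 0, M_1 = -34/5, M_2 = -14/5, M_3 = 0.
On [2, 3], s(t) = 2 - 31/15·(t - 2) - 7/5·(t - 2)² + 7/15·(t - 2)³.
With (t - 2) = 1/3: s(7/3) = 95/81.

1.1728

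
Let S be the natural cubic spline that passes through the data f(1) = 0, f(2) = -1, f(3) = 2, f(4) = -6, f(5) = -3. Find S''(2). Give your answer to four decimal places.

12.3214

Put m_i = S'' at the i-th knot. Here h = (1, 1, 1, 1) and Δ = (-1, 3, -8, 3), so the interior equations h_(i-1)·m_(i-1) + 2(h_(i-1)+h_i)·m_i + h_i·m_(i+1) = 6(Δ_i − Δ_(i-1)) read
  1·m_0 + 4·m_1 + 1·m_2 = 6(Δ_1 - Δ_0) = 24
  1·m_1 + 4·m_2 + 1·m_3 = 6(Δ_2 - Δ_1) = -66
  1·m_2 + 4·m_3 + 1·m_4 = 6(Δ_3 - Δ_2) = 66
Natural end conditions: m_0 = m_4 = 0.
Solving: m_0 = 0, m_1 = 345/28, m_2 = -177/7, m_3 = 639/28, m_4 = 0.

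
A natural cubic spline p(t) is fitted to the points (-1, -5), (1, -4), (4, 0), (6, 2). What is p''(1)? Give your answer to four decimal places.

0.6154

Let M_i = p''(x_i). Step sizes h_i = 2, 3, 2; slopes of the chords Δ_i = (y_(i+1) - y_i)/h_i = 1/2, 4/3, 1.
  2·M_0 + 10·M_1 + 3·M_2 = 6(Δ_1 - Δ_0) = 5
  3·M_1 + 10·M_2 + 2·M_3 = 6(Δ_2 - Δ_1) = -2
Natural end conditions: M_0 = M_3 = 0.
Forward elimination and back-substitution give M_0 = 0, M_1 = 8/13, M_2 = -5/13, M_3 = 0.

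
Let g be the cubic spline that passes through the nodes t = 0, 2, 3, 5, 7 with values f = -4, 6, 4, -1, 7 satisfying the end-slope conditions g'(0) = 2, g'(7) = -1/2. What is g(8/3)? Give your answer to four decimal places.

5.2477

Write m_i for g''(x_i). With h_i = 2, 1, 2, 2 and divided differences Δ_i = 5, -2, -5/2, 4, the continuity of g' gives the tridiagonal system
  2·m_0 + 6·m_1 + 1·m_2 = 6(Δ_1 - Δ_0) = -42
  1·m_1 + 6·m_2 + 2·m_3 = 6(Δ_2 - Δ_1) = -3
  2·m_2 + 8·m_3 + 2·m_4 = 6(Δ_3 - Δ_2) = 39
Clamped end conditions give two more equations: 2h_0·m_0 + h_0·m_1 = 6(Δ_0 - g'(0)) = 18 and h_3·m_3 + 2h_3·m_4 = 6(g'(7) - Δ_3) = -27.
Forward elimination and back-substitution give m_0 = 1153/122, m_1 = -604/61, m_2 = -91/61, m_3 = 967/122, m_4 = -1307/122.
On [2, 3], g(t) = 6 + 189/122·(t - 2) - 302/61·(t - 2)² + 171/122·(t - 2)³.
With (t - 2) = 2/3: g(8/3) = 2881/549.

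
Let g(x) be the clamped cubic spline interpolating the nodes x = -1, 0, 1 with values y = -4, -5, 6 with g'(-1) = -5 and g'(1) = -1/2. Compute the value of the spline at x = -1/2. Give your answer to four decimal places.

-6.2344

Put σ_i = g'' at the i-th knot. Here h = (1, 1) and Δ = (-1, 11), so the interior equations h_(i-1)·σ_(i-1) + 2(h_(i-1)+h_i)·σ_i + h_i·σ_(i+1) = 6(Δ_i − Δ_(i-1)) read
  1·σ_0 + 4·σ_1 + 1·σ_2 = 6(Δ_1 - Δ_0) = 72
Clamped end conditions give two more equations: 2h_0·σ_0 + h_0·σ_1 = 6(Δ_0 - g'(-1)) = 24 and h_1·σ_1 + 2h_1·σ_2 = 6(g'(1) - Δ_1) = -69.
Forward elimination and back-substitution give σ_0 = -15/4, σ_1 = 63/2, σ_2 = -201/4.
On [-1, 0], g(x) = -4 - 5·(x + 1) - 15/8·(x + 1)² + 47/8·(x + 1)³.
With (x + 1) = 1/2: g(-1/2) = -399/64.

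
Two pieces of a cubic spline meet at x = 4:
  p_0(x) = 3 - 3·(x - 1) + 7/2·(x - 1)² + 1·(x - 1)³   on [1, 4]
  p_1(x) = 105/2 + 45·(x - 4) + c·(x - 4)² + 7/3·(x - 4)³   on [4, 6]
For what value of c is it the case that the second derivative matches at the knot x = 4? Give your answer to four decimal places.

12.5000

p_0''(x) = 7 + 6·(x - 1), so p_0''(4) = 25. On the right, p_1''(4) = 2c, so c = 25/2.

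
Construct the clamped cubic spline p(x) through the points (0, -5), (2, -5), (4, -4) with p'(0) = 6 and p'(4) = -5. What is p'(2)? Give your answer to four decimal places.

With M_i denoting the second derivative at x_i, h_i = 2, 2, and Δ_i = (y_(i+1) − y_i)/h_i = 0, 1/2:
  2·M_0 + 8·M_1 + 2·M_2 = 6(Δ_1 - Δ_0) = 3
Clamped end conditions give two more equations: 2h_0·M_0 + h_0·M_1 = 6(Δ_0 - p'(0)) = -36 and h_1·M_1 + 2h_1·M_2 = 6(p'(4) - Δ_1) = -33.
Solving the tridiagonal system: M_0 = -97/8, M_1 = 25/4, M_2 = -91/8.
On [2, 4], p'(x) = b_1 + 2c_1·(x - 2) + 3d_1·(x - 2)² with b_1 = Δ_1 - h_1(2M_1 + M_2)/6 = 1/8, c_1 = M_1/2 = 25/8, d_1 = (M_2 - M_1)/(6h_1) = -47/32. So p'(2) = 1/8.

0.1250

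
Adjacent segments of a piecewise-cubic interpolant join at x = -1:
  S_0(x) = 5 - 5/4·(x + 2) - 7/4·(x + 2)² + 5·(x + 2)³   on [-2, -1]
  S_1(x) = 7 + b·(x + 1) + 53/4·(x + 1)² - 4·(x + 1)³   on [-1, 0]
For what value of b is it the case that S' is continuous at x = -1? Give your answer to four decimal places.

10.2500

S_0'(x) = -5/4 - 7/2·(x + 2) + 15·(x + 2)², so S_0'(-1) = 41/4. On the right, S_1'(-1) = b, so b = 41/4.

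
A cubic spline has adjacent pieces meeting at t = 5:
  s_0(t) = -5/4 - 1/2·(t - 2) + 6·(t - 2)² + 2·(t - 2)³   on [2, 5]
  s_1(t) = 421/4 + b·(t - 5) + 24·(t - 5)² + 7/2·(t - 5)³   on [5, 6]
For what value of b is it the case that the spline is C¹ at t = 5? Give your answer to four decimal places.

89.5000

s_0'(t) = -1/2 + 12·(t - 2) + 6·(t - 2)², so s_0'(5) = 179/2. On the right, s_1'(5) = b, so b = 179/2.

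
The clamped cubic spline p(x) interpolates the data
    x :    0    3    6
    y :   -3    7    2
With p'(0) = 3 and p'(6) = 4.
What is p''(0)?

3

Write m_i for p''(x_i). With h_i = 3, 3 and divided differences Δ_i = 10/3, -5/3, the continuity of p' gives the tridiagonal system
  3·m_0 + 12·m_1 + 3·m_2 = 6(Δ_1 - Δ_0) = -30
Clamped end conditions give two more equations: 2h_0·m_0 + h_0·m_1 = 6(Δ_0 - p'(0)) = 2 and h_1·m_1 + 2h_1·m_2 = 6(p'(6) - Δ_1) = 34.
Hence m_0 = 3, m_1 = -16/3, m_2 = 25/3.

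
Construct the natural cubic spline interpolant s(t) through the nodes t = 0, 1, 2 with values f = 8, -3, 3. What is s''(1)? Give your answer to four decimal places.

25.5000

Put σ_i = s'' at the i-th knot. Here h = (1, 1) and Δ = (-11, 6), so the interior equations h_(i-1)·σ_(i-1) + 2(h_(i-1)+h_i)·σ_i + h_i·σ_(i+1) = 6(Δ_i − Δ_(i-1)) read
  1·σ_0 + 4·σ_1 + 1·σ_2 = 6(Δ_1 - Δ_0) = 102
Natural end conditions: σ_0 = σ_2 = 0.
Solving: σ_0 = 0, σ_1 = 51/2, σ_2 = 0.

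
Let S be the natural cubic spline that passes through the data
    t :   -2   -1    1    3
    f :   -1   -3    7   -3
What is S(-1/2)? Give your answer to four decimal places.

-1.1903

Put M_i = S'' at the i-th knot. Here h = (1, 2, 2) and Δ = (-2, 5, -5), so the interior equations h_(i-1)·M_(i-1) + 2(h_(i-1)+h_i)·M_i + h_i·M_(i+1) = 6(Δ_i − Δ_(i-1)) read
  1·M_0 + 6·M_1 + 2·M_2 = 6(Δ_1 - Δ_0) = 42
  2·M_1 + 8·M_2 + 2·M_3 = 6(Δ_2 - Δ_1) = -60
Natural end conditions: M_0 = M_3 = 0.
Hence M_0 = 0, M_1 = 114/11, M_2 = -111/11, M_3 = 0.
On [-1, 1], S(t) = -3 + 16/11·(t + 1) + 57/11·(t + 1)² - 75/44·(t + 1)³.
With (t + 1) = 1/2: S(-1/2) = -419/352.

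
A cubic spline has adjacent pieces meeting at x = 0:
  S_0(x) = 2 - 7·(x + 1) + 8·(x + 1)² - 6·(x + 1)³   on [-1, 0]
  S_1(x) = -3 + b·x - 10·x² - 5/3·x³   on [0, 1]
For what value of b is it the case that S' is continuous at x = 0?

S_0'(x) = -7 + 16·(x + 1) - 18·(x + 1)², so S_0'(0) = -9. On the right, S_1'(0) = b, so b = -9.

-9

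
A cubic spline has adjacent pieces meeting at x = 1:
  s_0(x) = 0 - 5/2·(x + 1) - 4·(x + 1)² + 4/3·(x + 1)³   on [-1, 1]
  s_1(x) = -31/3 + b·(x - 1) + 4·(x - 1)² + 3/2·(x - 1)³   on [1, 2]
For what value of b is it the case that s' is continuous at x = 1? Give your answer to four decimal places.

s_0'(x) = -5/2 - 8·(x + 1) + 4·(x + 1)², so s_0'(1) = -5/2. On the right, s_1'(1) = b, so b = -5/2.

-2.5000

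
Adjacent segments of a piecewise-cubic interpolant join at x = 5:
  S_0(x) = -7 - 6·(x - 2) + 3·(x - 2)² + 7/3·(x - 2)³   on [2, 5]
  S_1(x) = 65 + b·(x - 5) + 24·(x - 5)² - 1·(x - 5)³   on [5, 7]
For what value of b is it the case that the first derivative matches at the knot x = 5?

75

S_0'(x) = -6 + 6·(x - 2) + 7·(x - 2)², so S_0'(5) = 75. On the right, S_1'(5) = b, so b = 75.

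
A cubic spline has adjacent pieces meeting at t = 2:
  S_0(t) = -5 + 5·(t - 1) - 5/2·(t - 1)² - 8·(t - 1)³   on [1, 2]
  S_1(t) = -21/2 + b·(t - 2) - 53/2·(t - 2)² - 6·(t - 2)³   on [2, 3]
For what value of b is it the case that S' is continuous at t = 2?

S_0'(t) = 5 - 5·(t - 1) - 24·(t - 1)², so S_0'(2) = -24. On the right, S_1'(2) = b, so b = -24.

-24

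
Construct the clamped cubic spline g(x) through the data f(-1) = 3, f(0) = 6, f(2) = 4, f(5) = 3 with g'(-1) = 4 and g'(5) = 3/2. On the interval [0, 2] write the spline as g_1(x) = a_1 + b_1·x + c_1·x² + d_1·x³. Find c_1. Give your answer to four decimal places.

With m_i denoting the second derivative at x_i, h_i = 1, 2, 3, and Δ_i = (y_(i+1) − y_i)/h_i = 3, -1, -1/3:
  1·m_0 + 6·m_1 + 2·m_2 = 6(Δ_1 - Δ_0) = -24
  2·m_1 + 10·m_2 + 3·m_3 = 6(Δ_2 - Δ_1) = 4
Clamped end conditions give two more equations: 2h_0·m_0 + h_0·m_1 = 6(Δ_0 - g'(-1)) = -6 and h_2·m_2 + 2h_2·m_3 = 6(g'(5) - Δ_2) = 11.
Solving the tridiagonal system: m_0 = -18/19, m_1 = -78/19, m_2 = 15/19, m_3 = 82/57.
On [0, 2], with g_1(x) = a_1 + b_1·x + c_1·x² + d_1·x³: c_1 = m_1/2 = -39/19, d_1 = (m_2 - m_1)/(6h_1) = 31/76, b_1 = Δ_1 - h_1(2m_1 + m_2)/6 = 28/19.

-2.0526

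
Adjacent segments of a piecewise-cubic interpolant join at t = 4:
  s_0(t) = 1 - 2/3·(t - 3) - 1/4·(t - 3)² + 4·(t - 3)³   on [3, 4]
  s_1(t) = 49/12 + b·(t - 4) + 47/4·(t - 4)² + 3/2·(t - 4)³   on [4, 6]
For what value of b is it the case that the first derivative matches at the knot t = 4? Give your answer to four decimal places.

10.8333

s_0'(t) = -2/3 - 1/2·(t - 3) + 12·(t - 3)², so s_0'(4) = 65/6. On the right, s_1'(4) = b, so b = 65/6.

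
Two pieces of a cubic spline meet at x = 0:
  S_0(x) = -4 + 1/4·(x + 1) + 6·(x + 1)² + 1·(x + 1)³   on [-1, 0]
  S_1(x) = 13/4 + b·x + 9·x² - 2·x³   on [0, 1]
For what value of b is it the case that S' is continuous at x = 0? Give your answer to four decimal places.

S_0'(x) = 1/4 + 12·(x + 1) + 3·(x + 1)², so S_0'(0) = 61/4. On the right, S_1'(0) = b, so b = 61/4.

15.2500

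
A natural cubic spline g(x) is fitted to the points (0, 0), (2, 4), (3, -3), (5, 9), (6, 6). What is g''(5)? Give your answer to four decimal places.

Write M_i for g''(x_i). With h_i = 2, 1, 2, 1 and divided differences Δ_i = 2, -7, 6, -3, the continuity of g' gives the tridiagonal system
  2·M_0 + 6·M_1 + 1·M_2 = 6(Δ_1 - Δ_0) = -54
  1·M_1 + 6·M_2 + 2·M_3 = 6(Δ_2 - Δ_1) = 78
  2·M_2 + 6·M_3 + 1·M_4 = 6(Δ_3 - Δ_2) = -54
Natural end conditions: M_0 = M_4 = 0.
Solving: M_0 = 0, M_1 = -384/31, M_2 = 630/31, M_3 = -489/31, M_4 = 0.

-15.7742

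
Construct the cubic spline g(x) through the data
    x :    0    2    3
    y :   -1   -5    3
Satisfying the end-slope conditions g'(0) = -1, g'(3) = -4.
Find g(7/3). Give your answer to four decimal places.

Let m_i = g''(x_i). Step sizes h_i = 2, 1; slopes of the chords Δ_i = (y_(i+1) - y_i)/h_i = -2, 8.
  2·m_0 + 6·m_1 + 1·m_2 = 6(Δ_1 - Δ_0) = 60
Clamped end conditions give two more equations: 2h_0·m_0 + h_0·m_1 = 6(Δ_0 - g'(0)) = -6 and h_1·m_1 + 2h_1·m_2 = 6(g'(3) - Δ_1) = -72.
Solving: m_0 = -25/2, m_1 = 22, m_2 = -47.
On [2, 3], g(x) = -5 + 17/2·(x - 2) + 11·(x - 2)² - 23/2·(x - 2)³.
With (x - 2) = 1/3: g(7/3) = -37/27.

-1.3704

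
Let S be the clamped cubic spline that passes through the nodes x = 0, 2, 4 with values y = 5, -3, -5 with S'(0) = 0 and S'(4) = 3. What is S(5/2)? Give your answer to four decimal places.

-4.8594

With m_i denoting the second derivative at x_i, h_i = 2, 2, and Δ_i = (y_(i+1) − y_i)/h_i = -4, -1:
  2·m_0 + 8·m_1 + 2·m_2 = 6(Δ_1 - Δ_0) = 18
Clamped end conditions give two more equations: 2h_0·m_0 + h_0·m_1 = 6(Δ_0 - S'(0)) = -24 and h_1·m_1 + 2h_1·m_2 = 6(S'(4) - Δ_1) = 24.
Solving: m_0 = -15/2, m_1 = 3, m_2 = 9/2.
On [2, 4], S(x) = -3 - 9/2·(x - 2) + 3/2·(x - 2)² + 1/8·(x - 2)³.
With (x - 2) = 1/2: S(5/2) = -311/64.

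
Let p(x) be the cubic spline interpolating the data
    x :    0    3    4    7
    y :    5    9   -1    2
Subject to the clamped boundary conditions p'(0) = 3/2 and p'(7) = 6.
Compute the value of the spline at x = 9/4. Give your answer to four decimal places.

Put m_i = p'' at the i-th knot. Here h = (3, 1, 3) and Δ = (4/3, -10, 1), so the interior equations h_(i-1)·m_(i-1) + 2(h_(i-1)+h_i)·m_i + h_i·m_(i+1) = 6(Δ_i − Δ_(i-1)) read
  3·m_0 + 8·m_1 + 1·m_2 = 6(Δ_1 - Δ_0) = -68
  1·m_1 + 8·m_2 + 3·m_3 = 6(Δ_2 - Δ_1) = 66
Clamped end conditions give two more equations: 2h_0·m_0 + h_0·m_1 = 6(Δ_0 - p'(0)) = -1 and h_2·m_2 + 2h_2·m_3 = 6(p'(7) - Δ_2) = 30.
Forward elimination and back-substitution give m_0 = 952/165, m_1 = -653/55, m_2 = 532/55, m_3 = 9/55.
On [0, 3], p(x) = 5 + 3/2·x + 476/165·x² - 2911/2970·x³.
With x = 9/4: p(9/4) = 83179/7040.

11.8152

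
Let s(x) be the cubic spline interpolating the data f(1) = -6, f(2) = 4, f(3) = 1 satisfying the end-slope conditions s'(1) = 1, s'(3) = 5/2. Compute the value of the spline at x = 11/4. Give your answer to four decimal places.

1.3223

Write m_i for s''(x_i). With h_i = 1, 1 and divided differences Δ_i = 10, -3, the continuity of s' gives the tridiagonal system
  1·m_0 + 4·m_1 + 1·m_2 = 6(Δ_1 - Δ_0) = -78
Clamped end conditions give two more equations: 2h_0·m_0 + h_0·m_1 = 6(Δ_0 - s'(1)) = 54 and h_1·m_1 + 2h_1·m_2 = 6(s'(3) - Δ_1) = 33.
Solving the tridiagonal system: m_0 = 189/4, m_1 = -81/2, m_2 = 147/4.
On [2, 3], s(x) = 4 + 35/8·(x - 2) - 81/4·(x - 2)² + 103/8·(x - 2)³.
With (x - 2) = 3/4: s(11/4) = 677/512.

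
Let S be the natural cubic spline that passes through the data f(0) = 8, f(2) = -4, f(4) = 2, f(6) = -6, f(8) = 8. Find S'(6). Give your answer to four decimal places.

With M_i denoting the second derivative at x_i, h_i = 2, 2, 2, 2, and Δ_i = (y_(i+1) − y_i)/h_i = -6, 3, -4, 7:
  2·M_0 + 8·M_1 + 2·M_2 = 6(Δ_1 - Δ_0) = 54
  2·M_1 + 8·M_2 + 2·M_3 = 6(Δ_2 - Δ_1) = -42
  2·M_2 + 8·M_3 + 2·M_4 = 6(Δ_3 - Δ_2) = 66
Natural end conditions: M_0 = M_4 = 0.
Forward elimination and back-substitution give M_0 = 0, M_1 = 261/28, M_2 = -72/7, M_3 = 303/28, M_4 = 0.
On [6, 8], S'(t) = b_3 + 2c_3·(t - 6) + 3d_3·(t - 6)² with b_3 = Δ_3 - h_3(2M_3 + M_4)/6 = -3/14, c_3 = M_3/2 = 303/56, d_3 = (M_4 - M_3)/(6h_3) = -101/112. So S'(6) = -3/14.

-0.2143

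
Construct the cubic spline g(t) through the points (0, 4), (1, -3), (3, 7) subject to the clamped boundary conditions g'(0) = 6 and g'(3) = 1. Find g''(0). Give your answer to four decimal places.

-52.6667

With M_i denoting the second derivative at x_i, h_i = 1, 2, and Δ_i = (y_(i+1) − y_i)/h_i = -7, 5:
  1·M_0 + 6·M_1 + 2·M_2 = 6(Δ_1 - Δ_0) = 72
Clamped end conditions give two more equations: 2h_0·M_0 + h_0·M_1 = 6(Δ_0 - g'(0)) = -78 and h_1·M_1 + 2h_1·M_2 = 6(g'(3) - Δ_1) = -24.
Hence M_0 = -158/3, M_1 = 82/3, M_2 = -59/3.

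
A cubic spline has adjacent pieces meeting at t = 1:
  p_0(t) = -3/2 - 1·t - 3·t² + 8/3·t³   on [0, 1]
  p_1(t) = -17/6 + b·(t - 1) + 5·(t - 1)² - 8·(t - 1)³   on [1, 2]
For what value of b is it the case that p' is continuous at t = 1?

1

p_0'(t) = -1 - 6·t + 8·t², so p_0'(1) = 1. On the right, p_1'(1) = b, so b = 1.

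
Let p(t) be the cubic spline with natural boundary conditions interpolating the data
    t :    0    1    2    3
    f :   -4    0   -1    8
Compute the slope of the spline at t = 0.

6

Put m_i = p'' at the i-th knot. Here h = (1, 1, 1) and Δ = (4, -1, 9), so the interior equations h_(i-1)·m_(i-1) + 2(h_(i-1)+h_i)·m_i + h_i·m_(i+1) = 6(Δ_i − Δ_(i-1)) read
  1·m_0 + 4·m_1 + 1·m_2 = 6(Δ_1 - Δ_0) = -30
  1·m_1 + 4·m_2 + 1·m_3 = 6(Δ_2 - Δ_1) = 60
Natural end conditions: m_0 = m_3 = 0.
Solving the tridiagonal system: m_0 = 0, m_1 = -12, m_2 = 18, m_3 = 0.
On [0, 1], p'(t) = b_0 + 2c_0·t + 3d_0·t² with b_0 = Δ_0 - h_0(2m_0 + m_1)/6 = 6, c_0 = m_0/2 = 0, d_0 = (m_1 - m_0)/(6h_0) = -2. So p'(0) = 6.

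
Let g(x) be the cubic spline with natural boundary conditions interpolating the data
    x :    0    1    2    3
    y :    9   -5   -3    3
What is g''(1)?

Let σ_i = g''(x_i). Step sizes h_i = 1, 1, 1; slopes of the chords Δ_i = (y_(i+1) - y_i)/h_i = -14, 2, 6.
  1·σ_0 + 4·σ_1 + 1·σ_2 = 6(Δ_1 - Δ_0) = 96
  1·σ_1 + 4·σ_2 + 1·σ_3 = 6(Δ_2 - Δ_1) = 24
Natural end conditions: σ_0 = σ_3 = 0.
Solving the tridiagonal system: σ_0 = 0, σ_1 = 24, σ_2 = 0, σ_3 = 0.

24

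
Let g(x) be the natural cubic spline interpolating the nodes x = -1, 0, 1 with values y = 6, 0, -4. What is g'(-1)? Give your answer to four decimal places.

-6.5000

Let M_i = g''(x_i). Step sizes h_i = 1, 1; slopes of the chords Δ_i = (y_(i+1) - y_i)/h_i = -6, -4.
  1·M_0 + 4·M_1 + 1·M_2 = 6(Δ_1 - Δ_0) = 12
Natural end conditions: M_0 = M_2 = 0.
Hence M_0 = 0, M_1 = 3, M_2 = 0.
On [-1, 0], g'(x) = b_0 + 2c_0·(x + 1) + 3d_0·(x + 1)² with b_0 = Δ_0 - h_0(2M_0 + M_1)/6 = -13/2, c_0 = M_0/2 = 0, d_0 = (M_1 - M_0)/(6h_0) = 1/2. So g'(-1) = -13/2.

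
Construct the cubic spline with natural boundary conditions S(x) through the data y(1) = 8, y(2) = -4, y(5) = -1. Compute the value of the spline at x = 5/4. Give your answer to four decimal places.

4.6191

Put σ_i = S'' at the i-th knot. Here h = (1, 3) and Δ = (-12, 1), so the interior equations h_(i-1)·σ_(i-1) + 2(h_(i-1)+h_i)·σ_i + h_i·σ_(i+1) = 6(Δ_i − Δ_(i-1)) read
  1·σ_0 + 8·σ_1 + 3·σ_2 = 6(Δ_1 - Δ_0) = 78
Natural end conditions: σ_0 = σ_2 = 0.
Hence σ_0 = 0, σ_1 = 39/4, σ_2 = 0.
On [1, 2], S(x) = 8 - 109/8·(x - 1) + 0·(x - 1)² + 13/8·(x - 1)³.
With (x - 1) = 1/4: S(5/4) = 2365/512.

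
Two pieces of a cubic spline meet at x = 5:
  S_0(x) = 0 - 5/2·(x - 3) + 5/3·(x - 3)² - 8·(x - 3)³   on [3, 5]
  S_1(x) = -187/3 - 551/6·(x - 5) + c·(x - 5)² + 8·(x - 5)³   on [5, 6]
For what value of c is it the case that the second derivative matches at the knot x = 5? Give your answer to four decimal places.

-46.3333

S_0''(x) = 10/3 - 48·(x - 3), so S_0''(5) = -278/3. On the right, S_1''(5) = 2c, so c = -139/3.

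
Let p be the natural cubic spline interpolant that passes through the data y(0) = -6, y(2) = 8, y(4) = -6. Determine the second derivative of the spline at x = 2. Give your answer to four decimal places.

With m_i denoting the second derivative at x_i, h_i = 2, 2, and Δ_i = (y_(i+1) − y_i)/h_i = 7, -7:
  2·m_0 + 8·m_1 + 2·m_2 = 6(Δ_1 - Δ_0) = -84
Natural end conditions: m_0 = m_2 = 0.
Solving: m_0 = 0, m_1 = -21/2, m_2 = 0.

-10.5000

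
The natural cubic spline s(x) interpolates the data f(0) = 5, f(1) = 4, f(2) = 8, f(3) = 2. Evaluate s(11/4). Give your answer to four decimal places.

Let M_i = s''(x_i). Step sizes h_i = 1, 1, 1; slopes of the chords Δ_i = (y_(i+1) - y_i)/h_i = -1, 4, -6.
  1·M_0 + 4·M_1 + 1·M_2 = 6(Δ_1 - Δ_0) = 30
  1·M_1 + 4·M_2 + 1·M_3 = 6(Δ_2 - Δ_1) = -60
Natural end conditions: M_0 = M_3 = 0.
Hence M_0 = 0, M_1 = 12, M_2 = -18, M_3 = 0.
On [2, 3], s(x) = 8 + 0·(x - 2) - 9·(x - 2)² + 3·(x - 2)³.
With (x - 2) = 3/4: s(11/4) = 269/64.

4.2031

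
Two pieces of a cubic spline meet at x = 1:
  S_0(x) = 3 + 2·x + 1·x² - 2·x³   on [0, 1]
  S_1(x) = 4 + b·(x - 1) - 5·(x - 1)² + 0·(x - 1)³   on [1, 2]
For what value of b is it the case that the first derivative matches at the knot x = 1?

-2

S_0'(x) = 2 + 2·x - 6·x², so S_0'(1) = -2. On the right, S_1'(1) = b, so b = -2.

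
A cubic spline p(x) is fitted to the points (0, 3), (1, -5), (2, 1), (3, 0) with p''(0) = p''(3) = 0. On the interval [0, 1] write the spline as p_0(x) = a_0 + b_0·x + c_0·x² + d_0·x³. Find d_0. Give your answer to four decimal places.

Write M_i for p''(x_i). With h_i = 1, 1, 1 and divided differences Δ_i = -8, 6, -1, the continuity of p' gives the tridiagonal system
  1·M_0 + 4·M_1 + 1·M_2 = 6(Δ_1 - Δ_0) = 84
  1·M_1 + 4·M_2 + 1·M_3 = 6(Δ_2 - Δ_1) = -42
Natural end conditions: M_0 = M_3 = 0.
Solving: M_0 = 0, M_1 = 126/5, M_2 = -84/5, M_3 = 0.
On [0, 1], with p_0(x) = a_0 + b_0·x + c_0·x² + d_0·x³: c_0 = M_0/2 = 0, d_0 = (M_1 - M_0)/(6h_0) = 21/5, b_0 = Δ_0 - h_0(2M_0 + M_1)/6 = -61/5.

4.2000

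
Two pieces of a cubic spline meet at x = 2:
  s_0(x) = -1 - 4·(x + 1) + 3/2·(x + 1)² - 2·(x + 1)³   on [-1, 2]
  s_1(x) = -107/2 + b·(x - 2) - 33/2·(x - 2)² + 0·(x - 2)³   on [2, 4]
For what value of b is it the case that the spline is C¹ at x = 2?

-49

s_0'(x) = -4 + 3·(x + 1) - 6·(x + 1)², so s_0'(2) = -49. On the right, s_1'(2) = b, so b = -49.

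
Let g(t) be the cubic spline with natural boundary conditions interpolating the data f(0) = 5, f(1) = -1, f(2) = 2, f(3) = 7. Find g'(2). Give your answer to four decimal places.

Write m_i for g''(x_i). With h_i = 1, 1, 1 and divided differences Δ_i = -6, 3, 5, the continuity of g' gives the tridiagonal system
  1·m_0 + 4·m_1 + 1·m_2 = 6(Δ_1 - Δ_0) = 54
  1·m_1 + 4·m_2 + 1·m_3 = 6(Δ_2 - Δ_1) = 12
Natural end conditions: m_0 = m_3 = 0.
Solving the tridiagonal system: m_0 = 0, m_1 = 68/5, m_2 = -2/5, m_3 = 0.
On [2, 3], g'(t) = b_2 + 2c_2·(t - 2) + 3d_2·(t - 2)² with b_2 = Δ_2 - h_2(2m_2 + m_3)/6 = 77/15, c_2 = m_2/2 = -1/5, d_2 = (m_3 - m_2)/(6h_2) = 1/15. So g'(2) = 77/15.

5.1333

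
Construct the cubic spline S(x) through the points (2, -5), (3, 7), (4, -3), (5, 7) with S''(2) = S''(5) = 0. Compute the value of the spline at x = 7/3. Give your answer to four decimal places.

With M_i denoting the second derivative at x_i, h_i = 1, 1, 1, and Δ_i = (y_(i+1) − y_i)/h_i = 12, -10, 10:
  1·M_0 + 4·M_1 + 1·M_2 = 6(Δ_1 - Δ_0) = -132
  1·M_1 + 4·M_2 + 1·M_3 = 6(Δ_2 - Δ_1) = 120
Natural end conditions: M_0 = M_3 = 0.
Solving the tridiagonal system: M_0 = 0, M_1 = -216/5, M_2 = 204/5, M_3 = 0.
On [2, 3], S(x) = -5 + 96/5·(x - 2) + 0·(x - 2)² - 36/5·(x - 2)³.
With (x - 2) = 1/3: S(7/3) = 17/15.

1.1333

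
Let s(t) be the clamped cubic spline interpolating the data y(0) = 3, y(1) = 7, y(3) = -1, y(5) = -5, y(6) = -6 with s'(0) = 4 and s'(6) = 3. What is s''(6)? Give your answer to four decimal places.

13.4242

Let M_i = s''(x_i). Step sizes h_i = 1, 2, 2, 1; slopes of the chords Δ_i = (y_(i+1) - y_i)/h_i = 4, -4, -2, -1.
  1·M_0 + 6·M_1 + 2·M_2 = 6(Δ_1 - Δ_0) = -48
  2·M_1 + 8·M_2 + 2·M_3 = 6(Δ_2 - Δ_1) = 12
  2·M_2 + 6·M_3 + 1·M_4 = 6(Δ_3 - Δ_2) = 6
Clamped end conditions give two more equations: 2h_0·M_0 + h_0·M_1 = 6(Δ_0 - s'(0)) = 0 and h_3·M_3 + 2h_3·M_4 = 6(s'(6) - Δ_3) = 24.
Solving: M_0 = 173/33, M_1 = -346/33, M_2 = 29/6, M_3 = -94/33, M_4 = 443/33.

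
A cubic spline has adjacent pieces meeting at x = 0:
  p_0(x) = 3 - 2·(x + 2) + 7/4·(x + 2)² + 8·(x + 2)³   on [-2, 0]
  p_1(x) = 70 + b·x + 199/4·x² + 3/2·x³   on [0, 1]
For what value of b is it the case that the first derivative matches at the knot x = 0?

101

p_0'(x) = -2 + 7/2·(x + 2) + 24·(x + 2)², so p_0'(0) = 101. On the right, p_1'(0) = b, so b = 101.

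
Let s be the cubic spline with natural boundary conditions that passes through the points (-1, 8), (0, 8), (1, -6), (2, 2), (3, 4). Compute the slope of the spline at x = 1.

-4

Put m_i = s'' at the i-th knot. Here h = (1, 1, 1, 1) and Δ = (0, -14, 8, 2), so the interior equations h_(i-1)·m_(i-1) + 2(h_(i-1)+h_i)·m_i + h_i·m_(i+1) = 6(Δ_i − Δ_(i-1)) read
  1·m_0 + 4·m_1 + 1·m_2 = 6(Δ_1 - Δ_0) = -84
  1·m_1 + 4·m_2 + 1·m_3 = 6(Δ_2 - Δ_1) = 132
  1·m_2 + 4·m_3 + 1·m_4 = 6(Δ_3 - Δ_2) = -36
Natural end conditions: m_0 = m_4 = 0.
Forward elimination and back-substitution give m_0 = 0, m_1 = -228/7, m_2 = 324/7, m_3 = -144/7, m_4 = 0.
On [1, 2], s'(x) = b_2 + 2c_2·(x - 1) + 3d_2·(x - 1)² with b_2 = Δ_2 - h_2(2m_2 + m_3)/6 = -4, c_2 = m_2/2 = 162/7, d_2 = (m_3 - m_2)/(6h_2) = -78/7. So s'(1) = -4.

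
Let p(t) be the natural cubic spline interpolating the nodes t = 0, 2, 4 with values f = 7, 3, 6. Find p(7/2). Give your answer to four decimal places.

With σ_i denoting the second derivative at x_i, h_i = 2, 2, and Δ_i = (y_(i+1) − y_i)/h_i = -2, 3/2:
  2·σ_0 + 8·σ_1 + 2·σ_2 = 6(Δ_1 - Δ_0) = 21
Natural end conditions: σ_0 = σ_2 = 0.
Forward elimination and back-substitution give σ_0 = 0, σ_1 = 21/8, σ_2 = 0.
On [2, 4], p(t) = 3 - 1/4·(t - 2) + 21/16·(t - 2)² - 7/32·(t - 2)³.
With (t - 2) = 3/2: p(7/2) = 1239/256.

4.8398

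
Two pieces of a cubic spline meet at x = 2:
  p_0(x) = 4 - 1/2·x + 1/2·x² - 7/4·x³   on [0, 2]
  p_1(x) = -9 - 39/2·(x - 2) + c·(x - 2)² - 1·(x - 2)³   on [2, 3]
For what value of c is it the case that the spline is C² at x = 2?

p_0''(x) = 1 - 21/2·x, so p_0''(2) = -20. On the right, p_1''(2) = 2c, so c = -10.

-10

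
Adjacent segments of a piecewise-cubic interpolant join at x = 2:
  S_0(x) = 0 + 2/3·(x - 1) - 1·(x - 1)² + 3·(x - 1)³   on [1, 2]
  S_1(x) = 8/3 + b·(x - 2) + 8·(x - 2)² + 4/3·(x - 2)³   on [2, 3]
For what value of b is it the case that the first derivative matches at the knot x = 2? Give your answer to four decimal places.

7.6667

S_0'(x) = 2/3 - 2·(x - 1) + 9·(x - 1)², so S_0'(2) = 23/3. On the right, S_1'(2) = b, so b = 23/3.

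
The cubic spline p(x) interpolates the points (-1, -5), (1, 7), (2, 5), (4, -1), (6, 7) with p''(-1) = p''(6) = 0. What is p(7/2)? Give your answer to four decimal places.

-0.4866

Put M_i = p'' at the i-th knot. Here h = (2, 1, 2, 2) and Δ = (6, -2, -3, 4), so the interior equations h_(i-1)·M_(i-1) + 2(h_(i-1)+h_i)·M_i + h_i·M_(i+1) = 6(Δ_i − Δ_(i-1)) read
  2·M_0 + 6·M_1 + 1·M_2 = 6(Δ_1 - Δ_0) = -48
  1·M_1 + 6·M_2 + 2·M_3 = 6(Δ_2 - Δ_1) = -6
  2·M_2 + 8·M_3 + 2·M_4 = 6(Δ_3 - Δ_2) = 42
Natural end conditions: M_0 = M_4 = 0.
Solving: M_0 = 0, M_1 = -495/64, M_2 = -51/32, M_3 = 723/128, M_4 = 0.
On [2, 4], p(x) = 5 - 489/128·(x - 2) - 51/64·(x - 2)² + 309/512·(x - 2)³.
With (x - 2) = 3/2: p(7/2) = -1993/4096.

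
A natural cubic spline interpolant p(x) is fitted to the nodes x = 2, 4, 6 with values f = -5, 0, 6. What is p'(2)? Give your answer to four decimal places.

2.3750

Write m_i for p''(x_i). With h_i = 2, 2 and divided differences Δ_i = 5/2, 3, the continuity of p' gives the tridiagonal system
  2·m_0 + 8·m_1 + 2·m_2 = 6(Δ_1 - Δ_0) = 3
Natural end conditions: m_0 = m_2 = 0.
Hence m_0 = 0, m_1 = 3/8, m_2 = 0.
On [2, 4], p'(x) = b_0 + 2c_0·(x - 2) + 3d_0·(x - 2)² with b_0 = Δ_0 - h_0(2m_0 + m_1)/6 = 19/8, c_0 = m_0/2 = 0, d_0 = (m_1 - m_0)/(6h_0) = 1/32. So p'(2) = 19/8.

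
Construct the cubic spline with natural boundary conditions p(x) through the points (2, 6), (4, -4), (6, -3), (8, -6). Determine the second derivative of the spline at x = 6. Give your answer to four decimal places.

-2.7000

Let M_i = p''(x_i). Step sizes h_i = 2, 2, 2; slopes of the chords Δ_i = (y_(i+1) - y_i)/h_i = -5, 1/2, -3/2.
  2·M_0 + 8·M_1 + 2·M_2 = 6(Δ_1 - Δ_0) = 33
  2·M_1 + 8·M_2 + 2·M_3 = 6(Δ_2 - Δ_1) = -12
Natural end conditions: M_0 = M_3 = 0.
Solving the tridiagonal system: M_0 = 0, M_1 = 24/5, M_2 = -27/10, M_3 = 0.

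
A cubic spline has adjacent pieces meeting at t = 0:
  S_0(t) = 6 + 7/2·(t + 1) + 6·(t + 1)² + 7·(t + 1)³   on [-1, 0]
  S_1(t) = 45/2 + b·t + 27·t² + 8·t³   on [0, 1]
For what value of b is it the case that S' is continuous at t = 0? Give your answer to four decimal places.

S_0'(t) = 7/2 + 12·(t + 1) + 21·(t + 1)², so S_0'(0) = 73/2. On the right, S_1'(0) = b, so b = 73/2.

36.5000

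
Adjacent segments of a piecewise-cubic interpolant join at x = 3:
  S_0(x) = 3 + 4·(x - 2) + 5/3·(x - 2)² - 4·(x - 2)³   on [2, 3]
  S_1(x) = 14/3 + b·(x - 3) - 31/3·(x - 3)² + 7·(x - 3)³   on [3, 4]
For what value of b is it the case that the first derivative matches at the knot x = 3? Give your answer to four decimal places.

-4.6667

S_0'(x) = 4 + 10/3·(x - 2) - 12·(x - 2)², so S_0'(3) = -14/3. On the right, S_1'(3) = b, so b = -14/3.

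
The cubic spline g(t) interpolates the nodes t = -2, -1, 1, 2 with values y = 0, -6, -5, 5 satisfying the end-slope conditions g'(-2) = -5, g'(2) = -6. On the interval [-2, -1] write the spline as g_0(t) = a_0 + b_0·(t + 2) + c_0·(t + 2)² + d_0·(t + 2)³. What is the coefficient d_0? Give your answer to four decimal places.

Write m_i for g''(x_i). With h_i = 1, 2, 1 and divided differences Δ_i = -6, 1/2, 10, the continuity of g' gives the tridiagonal system
  1·m_0 + 6·m_1 + 2·m_2 = 6(Δ_1 - Δ_0) = 39
  2·m_1 + 6·m_2 + 1·m_3 = 6(Δ_2 - Δ_1) = 57
Clamped end conditions give two more equations: 2h_0·m_0 + h_0·m_1 = 6(Δ_0 - g'(-2)) = -6 and h_2·m_2 + 2h_2·m_3 = 6(g'(2) - Δ_2) = -96.
Hence m_0 = -17/5, m_1 = 4/5, m_2 = 94/5, m_3 = -287/5.
On [-2, -1], with g_0(t) = a_0 + b_0·(t + 2) + c_0·(t + 2)² + d_0·(t + 2)³: c_0 = m_0/2 = -17/10, d_0 = (m_1 - m_0)/(6h_0) = 7/10, b_0 = Δ_0 - h_0(2m_0 + m_1)/6 = -5.

0.7000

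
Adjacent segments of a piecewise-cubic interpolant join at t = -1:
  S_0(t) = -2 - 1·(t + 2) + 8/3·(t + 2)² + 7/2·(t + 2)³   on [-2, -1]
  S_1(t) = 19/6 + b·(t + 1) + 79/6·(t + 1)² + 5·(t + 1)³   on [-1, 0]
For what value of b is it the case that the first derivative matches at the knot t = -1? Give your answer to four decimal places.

14.8333

S_0'(t) = -1 + 16/3·(t + 2) + 21/2·(t + 2)², so S_0'(-1) = 89/6. On the right, S_1'(-1) = b, so b = 89/6.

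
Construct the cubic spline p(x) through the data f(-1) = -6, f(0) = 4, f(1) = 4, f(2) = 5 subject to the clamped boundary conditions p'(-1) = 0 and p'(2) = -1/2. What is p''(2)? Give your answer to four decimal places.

-10.1333

Put σ_i = p'' at the i-th knot. Here h = (1, 1, 1) and Δ = (10, 0, 1), so the interior equations h_(i-1)·σ_(i-1) + 2(h_(i-1)+h_i)·σ_i + h_i·σ_(i+1) = 6(Δ_i − Δ_(i-1)) read
  1·σ_0 + 4·σ_1 + 1·σ_2 = 6(Δ_1 - Δ_0) = -60
  1·σ_1 + 4·σ_2 + 1·σ_3 = 6(Δ_2 - Δ_1) = 6
Clamped end conditions give two more equations: 2h_0·σ_0 + h_0·σ_1 = 6(Δ_0 - p'(-1)) = 60 and h_2·σ_2 + 2h_2·σ_3 = 6(p'(2) - Δ_2) = -9.
Hence σ_0 = 667/15, σ_1 = -434/15, σ_2 = 169/15, σ_3 = -152/15.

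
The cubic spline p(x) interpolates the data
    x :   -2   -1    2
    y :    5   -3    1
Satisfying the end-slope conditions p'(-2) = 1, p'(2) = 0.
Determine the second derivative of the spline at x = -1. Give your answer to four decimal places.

Put σ_i = p'' at the i-th knot. Here h = (1, 3) and Δ = (-8, 4/3), so the interior equations h_(i-1)·σ_(i-1) + 2(h_(i-1)+h_i)·σ_i + h_i·σ_(i+1) = 6(Δ_i − Δ_(i-1)) read
  1·σ_0 + 8·σ_1 + 3·σ_2 = 6(Δ_1 - Δ_0) = 56
Clamped end conditions give two more equations: 2h_0·σ_0 + h_0·σ_1 = 6(Δ_0 - p'(-2)) = -54 and h_1·σ_1 + 2h_1·σ_2 = 6(p'(2) - Δ_1) = -8.
Forward elimination and back-substitution give σ_0 = -137/4, σ_1 = 29/2, σ_2 = -103/12.

14.5000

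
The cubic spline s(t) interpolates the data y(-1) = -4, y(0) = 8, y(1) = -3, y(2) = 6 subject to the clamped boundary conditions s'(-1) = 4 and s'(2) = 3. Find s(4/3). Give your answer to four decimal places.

With m_i denoting the second derivative at x_i, h_i = 1, 1, 1, and Δ_i = (y_(i+1) − y_i)/h_i = 12, -11, 9:
  1·m_0 + 4·m_1 + 1·m_2 = 6(Δ_1 - Δ_0) = -138
  1·m_1 + 4·m_2 + 1·m_3 = 6(Δ_2 - Δ_1) = 120
Clamped end conditions give two more equations: 2h_0·m_0 + h_0·m_1 = 6(Δ_0 - s'(-1)) = 48 and h_2·m_2 + 2h_2·m_3 = 6(s'(2) - Δ_2) = -36.
Solving: m_0 = 166/3, m_1 = -188/3, m_2 = 172/3, m_3 = -140/3.
On [1, 2], s(t) = -3 - 7/3·(t - 1) + 86/3·(t - 1)² - 52/3·(t - 1)³.
With (t - 1) = 1/3: s(4/3) = -100/81.

-1.2346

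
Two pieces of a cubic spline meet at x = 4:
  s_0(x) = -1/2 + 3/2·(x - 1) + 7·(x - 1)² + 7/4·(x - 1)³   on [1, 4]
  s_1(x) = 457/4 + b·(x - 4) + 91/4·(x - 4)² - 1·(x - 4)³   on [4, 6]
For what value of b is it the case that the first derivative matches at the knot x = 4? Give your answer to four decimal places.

s_0'(x) = 3/2 + 14·(x - 1) + 21/4·(x - 1)², so s_0'(4) = 363/4. On the right, s_1'(4) = b, so b = 363/4.

90.7500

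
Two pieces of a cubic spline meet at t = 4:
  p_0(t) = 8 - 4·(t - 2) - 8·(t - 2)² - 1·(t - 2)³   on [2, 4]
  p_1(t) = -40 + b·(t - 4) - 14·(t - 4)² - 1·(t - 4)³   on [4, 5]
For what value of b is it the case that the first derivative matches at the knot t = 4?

p_0'(t) = -4 - 16·(t - 2) - 3·(t - 2)², so p_0'(4) = -48. On the right, p_1'(4) = b, so b = -48.

-48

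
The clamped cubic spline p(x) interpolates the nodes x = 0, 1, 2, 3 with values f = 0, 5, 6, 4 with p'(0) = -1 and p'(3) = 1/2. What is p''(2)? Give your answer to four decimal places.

-4.2000

Put M_i = p'' at the i-th knot. Here h = (1, 1, 1) and Δ = (5, 1, -2), so the interior equations h_(i-1)·M_(i-1) + 2(h_(i-1)+h_i)·M_i + h_i·M_(i+1) = 6(Δ_i − Δ_(i-1)) read
  1·M_0 + 4·M_1 + 1·M_2 = 6(Δ_1 - Δ_0) = -24
  1·M_1 + 4·M_2 + 1·M_3 = 6(Δ_2 - Δ_1) = -18
Clamped end conditions give two more equations: 2h_0·M_0 + h_0·M_1 = 6(Δ_0 - p'(0)) = 36 and h_2·M_2 + 2h_2·M_3 = 6(p'(3) - Δ_2) = 15.
Forward elimination and back-substitution give M_0 = 117/5, M_1 = -54/5, M_2 = -21/5, M_3 = 48/5.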